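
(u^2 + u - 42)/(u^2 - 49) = (u - 6)/(u - 7)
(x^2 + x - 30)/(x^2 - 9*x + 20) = (x + 6)/(x - 4)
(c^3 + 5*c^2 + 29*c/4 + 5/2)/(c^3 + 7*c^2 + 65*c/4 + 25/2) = (2*c + 1)/(2*c + 5)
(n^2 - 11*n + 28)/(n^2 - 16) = (n - 7)/(n + 4)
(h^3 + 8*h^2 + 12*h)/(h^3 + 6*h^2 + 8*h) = (h + 6)/(h + 4)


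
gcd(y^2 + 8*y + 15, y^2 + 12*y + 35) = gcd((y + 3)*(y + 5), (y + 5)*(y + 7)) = y + 5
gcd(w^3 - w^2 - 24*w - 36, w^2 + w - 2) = w + 2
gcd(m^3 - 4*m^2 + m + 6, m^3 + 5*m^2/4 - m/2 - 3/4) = m + 1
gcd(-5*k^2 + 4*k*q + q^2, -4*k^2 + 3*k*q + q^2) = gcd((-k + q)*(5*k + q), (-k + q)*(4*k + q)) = -k + q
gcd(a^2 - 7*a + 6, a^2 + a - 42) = a - 6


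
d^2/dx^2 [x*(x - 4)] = 2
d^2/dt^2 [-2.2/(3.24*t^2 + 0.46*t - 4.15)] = (46.18944*t^2 + 6.55776*t - 2.2*(6.48*t + 0.46)*(12.96*t + 0.92) - 59.1624)/(3.24*t^2 + 0.46*t - 4.15)^3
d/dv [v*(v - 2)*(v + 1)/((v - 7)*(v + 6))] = (v^4 - 2*v^3 - 123*v^2 + 84*v + 84)/(v^4 - 2*v^3 - 83*v^2 + 84*v + 1764)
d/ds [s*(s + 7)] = 2*s + 7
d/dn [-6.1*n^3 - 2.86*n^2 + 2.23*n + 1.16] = -18.3*n^2 - 5.72*n + 2.23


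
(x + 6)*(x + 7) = x^2 + 13*x + 42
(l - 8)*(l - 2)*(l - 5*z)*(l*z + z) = l^4*z - 5*l^3*z^2 - 9*l^3*z + 45*l^2*z^2 + 6*l^2*z - 30*l*z^2 + 16*l*z - 80*z^2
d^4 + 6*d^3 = d^3*(d + 6)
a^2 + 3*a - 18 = (a - 3)*(a + 6)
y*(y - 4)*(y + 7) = y^3 + 3*y^2 - 28*y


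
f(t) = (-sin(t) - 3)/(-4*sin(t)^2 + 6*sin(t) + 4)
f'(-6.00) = 0.23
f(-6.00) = -0.61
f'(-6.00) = 0.23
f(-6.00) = -0.61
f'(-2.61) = -4517.32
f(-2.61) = 36.00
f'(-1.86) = -0.32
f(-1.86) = 0.38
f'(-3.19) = -0.70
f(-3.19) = -0.71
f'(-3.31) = -0.41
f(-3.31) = -0.65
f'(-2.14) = -1.12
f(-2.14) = 0.55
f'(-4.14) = 0.13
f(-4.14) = -0.62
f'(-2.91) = -3.23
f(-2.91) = -1.15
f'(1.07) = -0.13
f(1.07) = -0.63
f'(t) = (8*sin(t)*cos(t) - 6*cos(t))*(-sin(t) - 3)/(-4*sin(t)^2 + 6*sin(t) + 4)^2 - cos(t)/(-4*sin(t)^2 + 6*sin(t) + 4)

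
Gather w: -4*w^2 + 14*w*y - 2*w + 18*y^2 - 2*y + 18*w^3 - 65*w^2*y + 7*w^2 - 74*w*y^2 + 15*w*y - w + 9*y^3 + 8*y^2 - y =18*w^3 + w^2*(3 - 65*y) + w*(-74*y^2 + 29*y - 3) + 9*y^3 + 26*y^2 - 3*y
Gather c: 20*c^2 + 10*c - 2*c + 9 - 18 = 20*c^2 + 8*c - 9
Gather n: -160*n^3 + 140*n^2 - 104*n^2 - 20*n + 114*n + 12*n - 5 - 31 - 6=-160*n^3 + 36*n^2 + 106*n - 42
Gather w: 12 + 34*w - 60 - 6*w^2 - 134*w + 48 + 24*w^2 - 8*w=18*w^2 - 108*w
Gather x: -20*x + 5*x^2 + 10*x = 5*x^2 - 10*x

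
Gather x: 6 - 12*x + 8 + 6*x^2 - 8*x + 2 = 6*x^2 - 20*x + 16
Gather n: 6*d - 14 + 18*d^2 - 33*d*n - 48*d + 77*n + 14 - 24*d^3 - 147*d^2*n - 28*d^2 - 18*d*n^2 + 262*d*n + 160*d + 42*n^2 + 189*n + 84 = -24*d^3 - 10*d^2 + 118*d + n^2*(42 - 18*d) + n*(-147*d^2 + 229*d + 266) + 84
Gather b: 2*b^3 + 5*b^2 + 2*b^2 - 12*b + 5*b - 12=2*b^3 + 7*b^2 - 7*b - 12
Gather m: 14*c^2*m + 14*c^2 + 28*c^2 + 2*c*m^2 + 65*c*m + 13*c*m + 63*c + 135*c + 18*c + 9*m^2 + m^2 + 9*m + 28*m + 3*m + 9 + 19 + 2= 42*c^2 + 216*c + m^2*(2*c + 10) + m*(14*c^2 + 78*c + 40) + 30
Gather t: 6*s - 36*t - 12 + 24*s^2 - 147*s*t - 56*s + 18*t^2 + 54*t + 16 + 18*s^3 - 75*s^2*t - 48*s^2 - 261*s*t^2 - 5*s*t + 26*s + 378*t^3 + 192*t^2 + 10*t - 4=18*s^3 - 24*s^2 - 24*s + 378*t^3 + t^2*(210 - 261*s) + t*(-75*s^2 - 152*s + 28)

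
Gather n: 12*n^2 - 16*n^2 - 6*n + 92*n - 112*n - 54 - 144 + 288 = -4*n^2 - 26*n + 90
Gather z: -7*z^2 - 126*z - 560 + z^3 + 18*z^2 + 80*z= z^3 + 11*z^2 - 46*z - 560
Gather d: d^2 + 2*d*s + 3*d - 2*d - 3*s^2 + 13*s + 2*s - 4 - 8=d^2 + d*(2*s + 1) - 3*s^2 + 15*s - 12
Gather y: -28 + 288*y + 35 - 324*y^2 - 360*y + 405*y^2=81*y^2 - 72*y + 7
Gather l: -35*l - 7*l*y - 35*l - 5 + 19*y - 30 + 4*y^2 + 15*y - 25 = l*(-7*y - 70) + 4*y^2 + 34*y - 60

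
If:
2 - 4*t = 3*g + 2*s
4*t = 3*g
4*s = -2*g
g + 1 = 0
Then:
No Solution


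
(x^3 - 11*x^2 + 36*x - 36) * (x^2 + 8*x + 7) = x^5 - 3*x^4 - 45*x^3 + 175*x^2 - 36*x - 252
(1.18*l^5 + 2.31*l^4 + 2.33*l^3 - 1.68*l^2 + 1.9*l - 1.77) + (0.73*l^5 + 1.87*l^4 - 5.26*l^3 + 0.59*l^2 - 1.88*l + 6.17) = 1.91*l^5 + 4.18*l^4 - 2.93*l^3 - 1.09*l^2 + 0.02*l + 4.4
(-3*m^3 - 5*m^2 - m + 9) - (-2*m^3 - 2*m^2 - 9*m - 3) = -m^3 - 3*m^2 + 8*m + 12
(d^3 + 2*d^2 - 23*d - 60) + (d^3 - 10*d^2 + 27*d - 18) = 2*d^3 - 8*d^2 + 4*d - 78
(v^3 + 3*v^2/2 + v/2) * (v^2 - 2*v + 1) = v^5 - v^4/2 - 3*v^3/2 + v^2/2 + v/2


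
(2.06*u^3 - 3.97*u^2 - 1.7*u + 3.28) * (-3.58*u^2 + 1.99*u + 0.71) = -7.3748*u^5 + 18.312*u^4 - 0.3517*u^3 - 17.9441*u^2 + 5.3202*u + 2.3288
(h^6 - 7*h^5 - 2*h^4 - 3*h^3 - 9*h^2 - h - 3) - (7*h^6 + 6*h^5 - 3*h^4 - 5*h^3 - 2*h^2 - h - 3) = -6*h^6 - 13*h^5 + h^4 + 2*h^3 - 7*h^2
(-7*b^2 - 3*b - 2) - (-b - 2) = -7*b^2 - 2*b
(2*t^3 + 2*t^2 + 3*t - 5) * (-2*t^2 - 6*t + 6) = -4*t^5 - 16*t^4 - 6*t^3 + 4*t^2 + 48*t - 30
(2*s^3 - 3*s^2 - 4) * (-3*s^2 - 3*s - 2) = -6*s^5 + 3*s^4 + 5*s^3 + 18*s^2 + 12*s + 8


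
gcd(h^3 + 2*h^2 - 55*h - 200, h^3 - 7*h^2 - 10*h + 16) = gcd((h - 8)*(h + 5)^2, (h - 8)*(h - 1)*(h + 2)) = h - 8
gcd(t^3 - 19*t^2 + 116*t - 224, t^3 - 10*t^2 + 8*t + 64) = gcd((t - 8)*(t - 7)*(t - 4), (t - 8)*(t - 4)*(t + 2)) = t^2 - 12*t + 32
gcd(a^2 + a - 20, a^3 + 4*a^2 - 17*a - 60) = a^2 + a - 20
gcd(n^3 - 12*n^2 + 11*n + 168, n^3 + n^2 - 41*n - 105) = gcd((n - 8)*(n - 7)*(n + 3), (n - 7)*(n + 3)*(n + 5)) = n^2 - 4*n - 21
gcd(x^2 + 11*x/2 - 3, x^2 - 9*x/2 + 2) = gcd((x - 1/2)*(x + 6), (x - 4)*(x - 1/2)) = x - 1/2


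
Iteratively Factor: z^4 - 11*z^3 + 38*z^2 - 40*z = (z)*(z^3 - 11*z^2 + 38*z - 40) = z*(z - 4)*(z^2 - 7*z + 10) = z*(z - 4)*(z - 2)*(z - 5)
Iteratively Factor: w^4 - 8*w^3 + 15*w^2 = (w - 5)*(w^3 - 3*w^2) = w*(w - 5)*(w^2 - 3*w) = w*(w - 5)*(w - 3)*(w)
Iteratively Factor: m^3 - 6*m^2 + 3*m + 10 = (m - 2)*(m^2 - 4*m - 5) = (m - 2)*(m + 1)*(m - 5)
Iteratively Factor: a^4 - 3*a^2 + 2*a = (a)*(a^3 - 3*a + 2) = a*(a + 2)*(a^2 - 2*a + 1) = a*(a - 1)*(a + 2)*(a - 1)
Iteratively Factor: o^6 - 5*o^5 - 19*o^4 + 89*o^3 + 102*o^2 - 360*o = (o - 2)*(o^5 - 3*o^4 - 25*o^3 + 39*o^2 + 180*o) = o*(o - 2)*(o^4 - 3*o^3 - 25*o^2 + 39*o + 180) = o*(o - 2)*(o + 3)*(o^3 - 6*o^2 - 7*o + 60) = o*(o - 4)*(o - 2)*(o + 3)*(o^2 - 2*o - 15) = o*(o - 4)*(o - 2)*(o + 3)^2*(o - 5)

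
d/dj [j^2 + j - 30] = 2*j + 1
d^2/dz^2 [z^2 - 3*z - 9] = 2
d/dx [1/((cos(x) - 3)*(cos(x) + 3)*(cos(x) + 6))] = (-3*sin(x)^2 + 12*cos(x) - 6)*sin(x)/((cos(x) - 3)^2*(cos(x) + 3)^2*(cos(x) + 6)^2)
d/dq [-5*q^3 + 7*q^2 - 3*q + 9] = -15*q^2 + 14*q - 3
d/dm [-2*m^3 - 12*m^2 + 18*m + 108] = -6*m^2 - 24*m + 18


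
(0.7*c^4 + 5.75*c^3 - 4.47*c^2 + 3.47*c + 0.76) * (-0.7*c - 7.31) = -0.49*c^5 - 9.142*c^4 - 38.9035*c^3 + 30.2467*c^2 - 25.8977*c - 5.5556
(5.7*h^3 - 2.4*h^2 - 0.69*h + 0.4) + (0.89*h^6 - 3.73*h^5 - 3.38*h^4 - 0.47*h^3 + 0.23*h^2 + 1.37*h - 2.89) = 0.89*h^6 - 3.73*h^5 - 3.38*h^4 + 5.23*h^3 - 2.17*h^2 + 0.68*h - 2.49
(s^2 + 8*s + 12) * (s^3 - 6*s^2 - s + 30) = s^5 + 2*s^4 - 37*s^3 - 50*s^2 + 228*s + 360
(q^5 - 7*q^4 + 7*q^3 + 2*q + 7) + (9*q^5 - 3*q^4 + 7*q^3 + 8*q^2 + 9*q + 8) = 10*q^5 - 10*q^4 + 14*q^3 + 8*q^2 + 11*q + 15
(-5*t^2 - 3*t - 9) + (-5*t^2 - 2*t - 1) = -10*t^2 - 5*t - 10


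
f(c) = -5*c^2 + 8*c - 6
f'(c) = 8 - 10*c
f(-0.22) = -8.00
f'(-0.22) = 10.20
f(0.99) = -2.98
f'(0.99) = -1.90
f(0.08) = -5.39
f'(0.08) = 7.20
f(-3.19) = -82.40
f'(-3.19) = 39.90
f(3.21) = -31.84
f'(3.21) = -24.10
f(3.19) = -31.36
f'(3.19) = -23.90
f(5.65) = -120.41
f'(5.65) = -48.50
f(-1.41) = -27.22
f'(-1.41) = 22.10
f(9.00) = -339.00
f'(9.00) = -82.00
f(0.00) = -6.00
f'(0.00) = 8.00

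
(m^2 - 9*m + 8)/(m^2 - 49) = (m^2 - 9*m + 8)/(m^2 - 49)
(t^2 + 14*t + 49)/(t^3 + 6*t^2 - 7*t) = (t + 7)/(t*(t - 1))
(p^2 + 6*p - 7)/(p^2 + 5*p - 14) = (p - 1)/(p - 2)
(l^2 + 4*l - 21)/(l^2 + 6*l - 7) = (l - 3)/(l - 1)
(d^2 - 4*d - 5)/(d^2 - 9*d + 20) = (d + 1)/(d - 4)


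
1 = 1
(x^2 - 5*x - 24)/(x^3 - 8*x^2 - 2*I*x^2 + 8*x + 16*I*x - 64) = (x + 3)/(x^2 - 2*I*x + 8)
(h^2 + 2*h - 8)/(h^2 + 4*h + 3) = (h^2 + 2*h - 8)/(h^2 + 4*h + 3)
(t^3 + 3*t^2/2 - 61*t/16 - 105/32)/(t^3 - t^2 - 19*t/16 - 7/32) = (8*t^2 + 26*t + 15)/(8*t^2 + 6*t + 1)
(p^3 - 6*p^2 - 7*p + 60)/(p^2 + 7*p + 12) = (p^2 - 9*p + 20)/(p + 4)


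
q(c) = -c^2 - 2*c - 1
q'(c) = -2*c - 2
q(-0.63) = -0.14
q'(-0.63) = -0.74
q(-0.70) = -0.09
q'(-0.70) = -0.60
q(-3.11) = -4.45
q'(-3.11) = 4.22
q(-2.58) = -2.50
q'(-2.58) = 3.16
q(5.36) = -40.45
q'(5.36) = -12.72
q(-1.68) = -0.46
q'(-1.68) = 1.36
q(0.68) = -2.82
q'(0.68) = -3.36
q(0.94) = -3.76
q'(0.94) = -3.88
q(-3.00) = -4.00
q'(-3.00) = 4.00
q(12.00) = -169.00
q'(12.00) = -26.00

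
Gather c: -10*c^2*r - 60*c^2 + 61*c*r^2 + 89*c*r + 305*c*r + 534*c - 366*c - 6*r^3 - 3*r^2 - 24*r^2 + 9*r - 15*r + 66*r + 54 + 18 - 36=c^2*(-10*r - 60) + c*(61*r^2 + 394*r + 168) - 6*r^3 - 27*r^2 + 60*r + 36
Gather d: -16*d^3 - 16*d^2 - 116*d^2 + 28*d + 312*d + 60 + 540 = -16*d^3 - 132*d^2 + 340*d + 600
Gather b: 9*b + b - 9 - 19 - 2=10*b - 30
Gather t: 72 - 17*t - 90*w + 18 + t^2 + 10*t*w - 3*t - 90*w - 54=t^2 + t*(10*w - 20) - 180*w + 36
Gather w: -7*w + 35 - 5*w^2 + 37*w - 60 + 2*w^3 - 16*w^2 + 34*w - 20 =2*w^3 - 21*w^2 + 64*w - 45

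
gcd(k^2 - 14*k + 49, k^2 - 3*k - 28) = k - 7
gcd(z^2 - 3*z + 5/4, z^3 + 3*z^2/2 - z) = z - 1/2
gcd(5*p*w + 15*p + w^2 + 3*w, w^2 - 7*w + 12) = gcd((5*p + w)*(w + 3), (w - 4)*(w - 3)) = 1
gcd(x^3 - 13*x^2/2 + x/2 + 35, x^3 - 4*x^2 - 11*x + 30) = x - 5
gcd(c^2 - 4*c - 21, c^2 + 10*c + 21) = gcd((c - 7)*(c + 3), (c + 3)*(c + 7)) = c + 3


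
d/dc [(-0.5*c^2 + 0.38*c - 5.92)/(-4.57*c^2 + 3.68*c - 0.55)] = (-0.103400000000001*c^2 - 53.5588*c + 21.5766)/(20.8849*c^4 - 33.6352*c^3 + 18.5694*c^2 - 4.048*c + 0.3025)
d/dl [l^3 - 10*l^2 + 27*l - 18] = 3*l^2 - 20*l + 27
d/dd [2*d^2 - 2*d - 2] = 4*d - 2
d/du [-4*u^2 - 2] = -8*u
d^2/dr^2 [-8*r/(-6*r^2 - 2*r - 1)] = 32*(2*r*(6*r + 1)^2 - (9*r + 1)*(6*r^2 + 2*r + 1))/(6*r^2 + 2*r + 1)^3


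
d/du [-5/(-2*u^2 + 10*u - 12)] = 5*(5 - 2*u)/(2*(u^2 - 5*u + 6)^2)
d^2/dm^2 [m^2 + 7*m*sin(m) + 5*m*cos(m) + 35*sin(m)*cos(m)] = -7*m*sin(m) - 5*m*cos(m) - 10*sin(m) - 70*sin(2*m) + 14*cos(m) + 2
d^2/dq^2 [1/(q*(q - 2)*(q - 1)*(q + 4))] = 2*(10*q^6 + 15*q^5 - 84*q^4 - 64*q^3 + 324*q^2 - 240*q + 64)/(q^3*(q^9 + 3*q^8 - 27*q^7 - 35*q^6 + 318*q^5 - 156*q^4 - 1288*q^3 + 2592*q^2 - 1920*q + 512))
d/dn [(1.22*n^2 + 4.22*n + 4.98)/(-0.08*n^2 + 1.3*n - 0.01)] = (1.9236*n^2 + 0.7724*n - 6.5162)/(0.0064*n^4 - 0.208*n^3 + 1.6916*n^2 - 0.026*n + 0.0001)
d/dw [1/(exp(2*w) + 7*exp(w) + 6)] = (-2*exp(w) - 7)*exp(w)/(exp(2*w) + 7*exp(w) + 6)^2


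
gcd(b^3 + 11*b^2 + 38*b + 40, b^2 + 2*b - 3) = 1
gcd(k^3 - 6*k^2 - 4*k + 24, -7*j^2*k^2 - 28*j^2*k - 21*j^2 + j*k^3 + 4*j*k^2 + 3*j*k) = 1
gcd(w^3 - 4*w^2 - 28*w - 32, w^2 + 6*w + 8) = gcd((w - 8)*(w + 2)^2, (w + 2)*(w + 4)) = w + 2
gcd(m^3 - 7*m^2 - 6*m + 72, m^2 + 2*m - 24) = m - 4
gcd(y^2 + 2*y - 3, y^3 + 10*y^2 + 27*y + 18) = y + 3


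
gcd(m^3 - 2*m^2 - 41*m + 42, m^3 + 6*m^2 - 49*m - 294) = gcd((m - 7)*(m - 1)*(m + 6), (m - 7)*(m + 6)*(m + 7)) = m^2 - m - 42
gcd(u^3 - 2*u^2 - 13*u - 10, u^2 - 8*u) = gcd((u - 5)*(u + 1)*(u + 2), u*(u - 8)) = 1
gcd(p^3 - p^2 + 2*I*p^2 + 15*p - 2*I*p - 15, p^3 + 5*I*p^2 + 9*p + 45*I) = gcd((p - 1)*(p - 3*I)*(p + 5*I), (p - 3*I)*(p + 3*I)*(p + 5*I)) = p^2 + 2*I*p + 15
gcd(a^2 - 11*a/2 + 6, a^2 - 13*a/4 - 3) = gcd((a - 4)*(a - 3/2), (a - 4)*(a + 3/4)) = a - 4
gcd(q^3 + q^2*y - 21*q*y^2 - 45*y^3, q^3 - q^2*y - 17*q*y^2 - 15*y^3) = -q^2 + 2*q*y + 15*y^2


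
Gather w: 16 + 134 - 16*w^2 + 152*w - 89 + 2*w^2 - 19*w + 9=-14*w^2 + 133*w + 70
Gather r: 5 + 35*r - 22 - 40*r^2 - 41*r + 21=-40*r^2 - 6*r + 4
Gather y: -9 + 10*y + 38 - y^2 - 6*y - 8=-y^2 + 4*y + 21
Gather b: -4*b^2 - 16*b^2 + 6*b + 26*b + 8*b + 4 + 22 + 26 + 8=-20*b^2 + 40*b + 60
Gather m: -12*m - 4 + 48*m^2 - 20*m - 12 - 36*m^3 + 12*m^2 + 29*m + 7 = -36*m^3 + 60*m^2 - 3*m - 9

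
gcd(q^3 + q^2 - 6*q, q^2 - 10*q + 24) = 1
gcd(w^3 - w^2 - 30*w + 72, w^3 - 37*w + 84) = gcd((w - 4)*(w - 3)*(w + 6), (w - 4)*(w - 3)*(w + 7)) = w^2 - 7*w + 12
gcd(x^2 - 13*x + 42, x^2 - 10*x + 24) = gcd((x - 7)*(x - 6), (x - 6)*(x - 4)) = x - 6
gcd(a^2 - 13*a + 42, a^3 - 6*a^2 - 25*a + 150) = a - 6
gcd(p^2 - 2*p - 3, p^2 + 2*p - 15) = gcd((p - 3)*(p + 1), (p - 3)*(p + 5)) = p - 3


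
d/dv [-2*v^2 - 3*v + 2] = -4*v - 3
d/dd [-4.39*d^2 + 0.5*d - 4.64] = 0.5 - 8.78*d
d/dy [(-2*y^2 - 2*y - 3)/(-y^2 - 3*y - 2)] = (4*y^2 + 2*y - 5)/(y^4 + 6*y^3 + 13*y^2 + 12*y + 4)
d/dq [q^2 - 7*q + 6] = 2*q - 7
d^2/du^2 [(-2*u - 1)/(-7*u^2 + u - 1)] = 2*((2*u + 1)*(14*u - 1)^2 - (42*u + 5)*(7*u^2 - u + 1))/(7*u^2 - u + 1)^3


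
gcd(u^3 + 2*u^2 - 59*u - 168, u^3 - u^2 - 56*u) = u^2 - u - 56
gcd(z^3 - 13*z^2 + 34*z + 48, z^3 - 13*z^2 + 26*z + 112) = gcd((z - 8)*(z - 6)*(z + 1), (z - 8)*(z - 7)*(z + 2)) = z - 8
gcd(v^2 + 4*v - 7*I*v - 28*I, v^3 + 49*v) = v - 7*I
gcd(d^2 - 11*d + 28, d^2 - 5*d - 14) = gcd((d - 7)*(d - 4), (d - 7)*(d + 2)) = d - 7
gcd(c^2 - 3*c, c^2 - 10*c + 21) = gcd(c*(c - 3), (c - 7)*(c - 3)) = c - 3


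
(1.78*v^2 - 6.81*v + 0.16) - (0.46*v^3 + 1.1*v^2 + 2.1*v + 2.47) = -0.46*v^3 + 0.68*v^2 - 8.91*v - 2.31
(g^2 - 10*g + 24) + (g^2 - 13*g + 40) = 2*g^2 - 23*g + 64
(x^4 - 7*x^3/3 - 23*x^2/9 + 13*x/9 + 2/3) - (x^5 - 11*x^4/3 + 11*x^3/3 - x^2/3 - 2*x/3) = -x^5 + 14*x^4/3 - 6*x^3 - 20*x^2/9 + 19*x/9 + 2/3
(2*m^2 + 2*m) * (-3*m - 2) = -6*m^3 - 10*m^2 - 4*m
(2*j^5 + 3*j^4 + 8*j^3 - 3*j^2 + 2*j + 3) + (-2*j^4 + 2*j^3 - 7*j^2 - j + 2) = 2*j^5 + j^4 + 10*j^3 - 10*j^2 + j + 5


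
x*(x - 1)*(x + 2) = x^3 + x^2 - 2*x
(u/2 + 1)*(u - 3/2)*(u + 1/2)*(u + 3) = u^4/2 + 2*u^3 + u^2/8 - 39*u/8 - 9/4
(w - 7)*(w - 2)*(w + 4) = w^3 - 5*w^2 - 22*w + 56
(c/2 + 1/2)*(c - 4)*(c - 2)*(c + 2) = c^4/2 - 3*c^3/2 - 4*c^2 + 6*c + 8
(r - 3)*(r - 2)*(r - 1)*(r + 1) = r^4 - 5*r^3 + 5*r^2 + 5*r - 6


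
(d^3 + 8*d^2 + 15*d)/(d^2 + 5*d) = d + 3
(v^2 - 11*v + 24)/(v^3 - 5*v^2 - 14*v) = (-v^2 + 11*v - 24)/(v*(-v^2 + 5*v + 14))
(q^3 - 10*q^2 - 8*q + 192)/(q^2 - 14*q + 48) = q + 4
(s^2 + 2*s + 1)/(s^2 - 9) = (s^2 + 2*s + 1)/(s^2 - 9)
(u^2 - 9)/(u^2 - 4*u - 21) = (u - 3)/(u - 7)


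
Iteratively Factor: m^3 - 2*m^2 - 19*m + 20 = (m - 1)*(m^2 - m - 20) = (m - 5)*(m - 1)*(m + 4)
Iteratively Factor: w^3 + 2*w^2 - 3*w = (w + 3)*(w^2 - w) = w*(w + 3)*(w - 1)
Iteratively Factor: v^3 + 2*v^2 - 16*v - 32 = (v + 4)*(v^2 - 2*v - 8) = (v + 2)*(v + 4)*(v - 4)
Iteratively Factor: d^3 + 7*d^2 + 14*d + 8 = (d + 1)*(d^2 + 6*d + 8) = (d + 1)*(d + 4)*(d + 2)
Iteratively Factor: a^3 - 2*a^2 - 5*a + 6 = (a - 1)*(a^2 - a - 6) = (a - 3)*(a - 1)*(a + 2)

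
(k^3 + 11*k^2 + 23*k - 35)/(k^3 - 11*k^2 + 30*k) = (k^3 + 11*k^2 + 23*k - 35)/(k*(k^2 - 11*k + 30))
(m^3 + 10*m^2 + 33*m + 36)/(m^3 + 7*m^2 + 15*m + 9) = (m + 4)/(m + 1)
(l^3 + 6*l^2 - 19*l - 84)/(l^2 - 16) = (l^2 + 10*l + 21)/(l + 4)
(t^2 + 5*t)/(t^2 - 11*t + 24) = t*(t + 5)/(t^2 - 11*t + 24)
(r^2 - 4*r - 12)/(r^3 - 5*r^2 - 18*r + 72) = (r + 2)/(r^2 + r - 12)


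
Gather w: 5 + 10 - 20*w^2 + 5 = 20 - 20*w^2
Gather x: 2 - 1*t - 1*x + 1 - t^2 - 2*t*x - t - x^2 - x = -t^2 - 2*t - x^2 + x*(-2*t - 2) + 3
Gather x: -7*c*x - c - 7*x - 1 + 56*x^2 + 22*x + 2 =-c + 56*x^2 + x*(15 - 7*c) + 1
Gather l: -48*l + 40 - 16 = 24 - 48*l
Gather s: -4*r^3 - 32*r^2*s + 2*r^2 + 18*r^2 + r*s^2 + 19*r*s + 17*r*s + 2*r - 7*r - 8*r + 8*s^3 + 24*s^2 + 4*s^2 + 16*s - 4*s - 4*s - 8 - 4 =-4*r^3 + 20*r^2 - 13*r + 8*s^3 + s^2*(r + 28) + s*(-32*r^2 + 36*r + 8) - 12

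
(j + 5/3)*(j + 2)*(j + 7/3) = j^3 + 6*j^2 + 107*j/9 + 70/9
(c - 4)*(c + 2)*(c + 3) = c^3 + c^2 - 14*c - 24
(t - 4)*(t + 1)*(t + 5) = t^3 + 2*t^2 - 19*t - 20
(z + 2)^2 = z^2 + 4*z + 4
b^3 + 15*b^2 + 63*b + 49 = (b + 1)*(b + 7)^2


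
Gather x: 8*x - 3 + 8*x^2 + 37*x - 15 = 8*x^2 + 45*x - 18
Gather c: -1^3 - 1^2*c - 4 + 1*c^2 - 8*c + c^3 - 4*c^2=c^3 - 3*c^2 - 9*c - 5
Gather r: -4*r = -4*r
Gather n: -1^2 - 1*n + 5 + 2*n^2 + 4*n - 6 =2*n^2 + 3*n - 2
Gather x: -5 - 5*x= -5*x - 5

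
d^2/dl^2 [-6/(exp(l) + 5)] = 6*(5 - exp(l))*exp(l)/(exp(l) + 5)^3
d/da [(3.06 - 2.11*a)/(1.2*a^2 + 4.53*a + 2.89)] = (2.532*a^2 - 7.344*a - 19.9597)/(1.44*a^4 + 10.872*a^3 + 27.4569*a^2 + 26.1834*a + 8.3521)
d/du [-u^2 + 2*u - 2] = 2 - 2*u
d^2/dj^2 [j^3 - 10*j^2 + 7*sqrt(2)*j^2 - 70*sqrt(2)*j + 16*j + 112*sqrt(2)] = 6*j - 20 + 14*sqrt(2)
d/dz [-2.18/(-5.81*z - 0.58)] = -12.6658/(5.81*z + 0.58)^2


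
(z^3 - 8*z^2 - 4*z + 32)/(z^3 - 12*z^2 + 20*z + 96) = (z - 2)/(z - 6)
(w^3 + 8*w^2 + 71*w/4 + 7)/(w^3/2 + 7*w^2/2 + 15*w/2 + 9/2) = (4*w^3 + 32*w^2 + 71*w + 28)/(2*(w^3 + 7*w^2 + 15*w + 9))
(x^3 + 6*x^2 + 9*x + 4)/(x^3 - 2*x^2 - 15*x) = (x^3 + 6*x^2 + 9*x + 4)/(x*(x^2 - 2*x - 15))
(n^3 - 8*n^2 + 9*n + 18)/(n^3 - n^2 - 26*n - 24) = (n - 3)/(n + 4)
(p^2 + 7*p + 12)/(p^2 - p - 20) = (p + 3)/(p - 5)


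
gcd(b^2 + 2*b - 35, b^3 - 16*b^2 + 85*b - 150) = b - 5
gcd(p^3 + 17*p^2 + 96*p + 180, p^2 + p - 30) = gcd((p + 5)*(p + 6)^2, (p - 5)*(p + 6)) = p + 6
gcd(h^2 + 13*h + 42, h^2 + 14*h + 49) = h + 7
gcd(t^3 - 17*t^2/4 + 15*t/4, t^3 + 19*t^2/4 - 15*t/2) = t^2 - 5*t/4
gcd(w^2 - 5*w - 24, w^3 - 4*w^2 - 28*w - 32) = w - 8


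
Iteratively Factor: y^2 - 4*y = (y)*(y - 4)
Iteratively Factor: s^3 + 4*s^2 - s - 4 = (s + 4)*(s^2 - 1) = (s + 1)*(s + 4)*(s - 1)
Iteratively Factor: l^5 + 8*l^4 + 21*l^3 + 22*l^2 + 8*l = (l)*(l^4 + 8*l^3 + 21*l^2 + 22*l + 8) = l*(l + 1)*(l^3 + 7*l^2 + 14*l + 8) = l*(l + 1)*(l + 2)*(l^2 + 5*l + 4) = l*(l + 1)^2*(l + 2)*(l + 4)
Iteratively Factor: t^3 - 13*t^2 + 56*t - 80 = (t - 5)*(t^2 - 8*t + 16) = (t - 5)*(t - 4)*(t - 4)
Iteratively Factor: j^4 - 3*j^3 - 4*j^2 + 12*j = (j - 3)*(j^3 - 4*j) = (j - 3)*(j - 2)*(j^2 + 2*j) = j*(j - 3)*(j - 2)*(j + 2)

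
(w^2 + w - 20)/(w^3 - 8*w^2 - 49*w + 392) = (w^2 + w - 20)/(w^3 - 8*w^2 - 49*w + 392)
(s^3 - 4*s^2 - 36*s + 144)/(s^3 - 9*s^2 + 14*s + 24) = (s + 6)/(s + 1)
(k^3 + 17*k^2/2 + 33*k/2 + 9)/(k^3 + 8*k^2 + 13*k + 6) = (k + 3/2)/(k + 1)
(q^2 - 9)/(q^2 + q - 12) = (q + 3)/(q + 4)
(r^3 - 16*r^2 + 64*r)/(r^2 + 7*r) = (r^2 - 16*r + 64)/(r + 7)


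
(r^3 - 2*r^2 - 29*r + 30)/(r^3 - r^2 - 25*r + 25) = (r - 6)/(r - 5)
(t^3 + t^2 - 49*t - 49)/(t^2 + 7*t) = t - 6 - 7/t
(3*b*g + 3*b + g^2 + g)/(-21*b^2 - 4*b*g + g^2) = (-g - 1)/(7*b - g)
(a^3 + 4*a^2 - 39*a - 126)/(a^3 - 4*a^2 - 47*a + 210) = (a + 3)/(a - 5)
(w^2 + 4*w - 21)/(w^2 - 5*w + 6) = (w + 7)/(w - 2)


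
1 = 1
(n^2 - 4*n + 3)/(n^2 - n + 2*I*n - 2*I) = (n - 3)/(n + 2*I)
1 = 1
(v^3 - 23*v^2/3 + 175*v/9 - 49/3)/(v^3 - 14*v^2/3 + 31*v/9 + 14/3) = (3*v - 7)/(3*v + 2)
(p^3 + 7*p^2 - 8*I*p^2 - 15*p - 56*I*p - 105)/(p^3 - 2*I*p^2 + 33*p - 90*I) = (p + 7)/(p + 6*I)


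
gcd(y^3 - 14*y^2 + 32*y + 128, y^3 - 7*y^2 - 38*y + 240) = y - 8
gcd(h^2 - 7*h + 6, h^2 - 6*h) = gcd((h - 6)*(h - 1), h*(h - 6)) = h - 6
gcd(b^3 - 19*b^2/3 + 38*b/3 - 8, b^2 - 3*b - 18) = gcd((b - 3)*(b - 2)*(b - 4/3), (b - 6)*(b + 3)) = 1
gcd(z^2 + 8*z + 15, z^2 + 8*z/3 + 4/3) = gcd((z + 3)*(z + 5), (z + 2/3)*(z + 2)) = 1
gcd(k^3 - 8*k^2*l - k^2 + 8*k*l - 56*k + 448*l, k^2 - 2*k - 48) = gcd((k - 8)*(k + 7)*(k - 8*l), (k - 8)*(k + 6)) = k - 8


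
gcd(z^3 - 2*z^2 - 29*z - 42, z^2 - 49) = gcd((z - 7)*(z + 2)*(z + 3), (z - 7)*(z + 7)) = z - 7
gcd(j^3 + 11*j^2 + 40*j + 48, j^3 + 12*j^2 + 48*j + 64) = j^2 + 8*j + 16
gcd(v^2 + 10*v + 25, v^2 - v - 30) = v + 5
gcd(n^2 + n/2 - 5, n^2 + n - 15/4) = n + 5/2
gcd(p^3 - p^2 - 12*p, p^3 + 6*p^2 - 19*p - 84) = p^2 - p - 12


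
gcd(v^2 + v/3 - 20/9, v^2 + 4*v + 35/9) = v + 5/3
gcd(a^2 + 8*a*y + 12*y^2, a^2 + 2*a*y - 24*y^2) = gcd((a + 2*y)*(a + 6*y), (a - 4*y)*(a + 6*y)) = a + 6*y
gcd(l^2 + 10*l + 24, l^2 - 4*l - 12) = 1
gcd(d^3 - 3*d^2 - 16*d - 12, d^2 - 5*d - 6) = d^2 - 5*d - 6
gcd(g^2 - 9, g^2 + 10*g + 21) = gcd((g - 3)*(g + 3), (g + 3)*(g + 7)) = g + 3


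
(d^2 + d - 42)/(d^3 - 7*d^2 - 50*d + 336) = 1/(d - 8)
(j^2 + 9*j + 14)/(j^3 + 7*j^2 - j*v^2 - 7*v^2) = (-j - 2)/(-j^2 + v^2)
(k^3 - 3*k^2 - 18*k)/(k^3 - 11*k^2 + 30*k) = (k + 3)/(k - 5)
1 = 1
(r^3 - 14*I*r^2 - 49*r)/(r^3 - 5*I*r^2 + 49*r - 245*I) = r*(r - 7*I)/(r^2 + 2*I*r + 35)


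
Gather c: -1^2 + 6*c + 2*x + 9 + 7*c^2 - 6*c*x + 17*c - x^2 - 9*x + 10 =7*c^2 + c*(23 - 6*x) - x^2 - 7*x + 18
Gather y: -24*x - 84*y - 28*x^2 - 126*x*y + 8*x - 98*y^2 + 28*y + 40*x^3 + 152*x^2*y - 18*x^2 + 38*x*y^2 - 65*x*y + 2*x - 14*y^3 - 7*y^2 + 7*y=40*x^3 - 46*x^2 - 14*x - 14*y^3 + y^2*(38*x - 105) + y*(152*x^2 - 191*x - 49)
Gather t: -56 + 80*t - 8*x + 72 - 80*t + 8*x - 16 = 0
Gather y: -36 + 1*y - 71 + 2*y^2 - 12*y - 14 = 2*y^2 - 11*y - 121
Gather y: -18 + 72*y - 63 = 72*y - 81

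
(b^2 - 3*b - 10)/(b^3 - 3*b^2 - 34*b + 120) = (b + 2)/(b^2 + 2*b - 24)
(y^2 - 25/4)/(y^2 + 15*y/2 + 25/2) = (y - 5/2)/(y + 5)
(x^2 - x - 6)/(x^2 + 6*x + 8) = (x - 3)/(x + 4)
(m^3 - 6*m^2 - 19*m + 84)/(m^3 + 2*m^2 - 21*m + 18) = (m^2 - 3*m - 28)/(m^2 + 5*m - 6)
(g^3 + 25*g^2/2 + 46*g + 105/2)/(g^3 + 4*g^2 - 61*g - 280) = (2*g^2 + 11*g + 15)/(2*(g^2 - 3*g - 40))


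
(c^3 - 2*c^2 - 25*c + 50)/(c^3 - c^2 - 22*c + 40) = (c - 5)/(c - 4)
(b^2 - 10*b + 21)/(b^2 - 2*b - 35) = (b - 3)/(b + 5)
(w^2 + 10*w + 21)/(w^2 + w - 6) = (w + 7)/(w - 2)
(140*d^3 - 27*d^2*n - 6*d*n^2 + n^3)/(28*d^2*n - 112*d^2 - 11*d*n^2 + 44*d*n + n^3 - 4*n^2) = (5*d + n)/(n - 4)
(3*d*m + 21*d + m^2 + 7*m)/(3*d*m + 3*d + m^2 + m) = (m + 7)/(m + 1)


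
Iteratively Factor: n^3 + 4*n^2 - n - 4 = (n + 4)*(n^2 - 1) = (n - 1)*(n + 4)*(n + 1)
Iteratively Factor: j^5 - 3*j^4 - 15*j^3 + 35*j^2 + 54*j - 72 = (j + 3)*(j^4 - 6*j^3 + 3*j^2 + 26*j - 24) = (j - 1)*(j + 3)*(j^3 - 5*j^2 - 2*j + 24) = (j - 1)*(j + 2)*(j + 3)*(j^2 - 7*j + 12) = (j - 4)*(j - 1)*(j + 2)*(j + 3)*(j - 3)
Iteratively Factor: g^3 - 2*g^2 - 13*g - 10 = (g + 1)*(g^2 - 3*g - 10) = (g - 5)*(g + 1)*(g + 2)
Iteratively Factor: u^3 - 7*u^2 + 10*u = (u - 2)*(u^2 - 5*u) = u*(u - 2)*(u - 5)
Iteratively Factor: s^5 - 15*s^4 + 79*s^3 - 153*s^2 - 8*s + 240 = (s - 5)*(s^4 - 10*s^3 + 29*s^2 - 8*s - 48) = (s - 5)*(s - 3)*(s^3 - 7*s^2 + 8*s + 16) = (s - 5)*(s - 4)*(s - 3)*(s^2 - 3*s - 4) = (s - 5)*(s - 4)^2*(s - 3)*(s + 1)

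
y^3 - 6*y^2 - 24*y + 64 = (y - 8)*(y - 2)*(y + 4)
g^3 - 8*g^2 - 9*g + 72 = (g - 8)*(g - 3)*(g + 3)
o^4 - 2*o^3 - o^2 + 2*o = o*(o - 2)*(o - 1)*(o + 1)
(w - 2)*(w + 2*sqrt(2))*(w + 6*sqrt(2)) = w^3 - 2*w^2 + 8*sqrt(2)*w^2 - 16*sqrt(2)*w + 24*w - 48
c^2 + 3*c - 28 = (c - 4)*(c + 7)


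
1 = 1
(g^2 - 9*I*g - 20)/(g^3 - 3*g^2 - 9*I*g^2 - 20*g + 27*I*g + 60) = 1/(g - 3)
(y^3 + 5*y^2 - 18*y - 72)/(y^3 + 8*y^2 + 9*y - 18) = (y - 4)/(y - 1)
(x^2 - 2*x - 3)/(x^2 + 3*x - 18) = (x + 1)/(x + 6)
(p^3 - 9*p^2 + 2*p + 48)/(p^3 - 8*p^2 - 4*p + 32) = (p - 3)/(p - 2)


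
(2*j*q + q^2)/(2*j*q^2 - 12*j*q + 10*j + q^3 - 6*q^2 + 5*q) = q/(q^2 - 6*q + 5)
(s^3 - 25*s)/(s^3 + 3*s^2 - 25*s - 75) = s/(s + 3)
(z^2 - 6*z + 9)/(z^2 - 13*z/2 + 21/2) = 2*(z - 3)/(2*z - 7)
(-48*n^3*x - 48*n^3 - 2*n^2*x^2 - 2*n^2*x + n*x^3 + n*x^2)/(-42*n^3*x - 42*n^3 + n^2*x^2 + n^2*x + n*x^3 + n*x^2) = (-48*n^2 - 2*n*x + x^2)/(-42*n^2 + n*x + x^2)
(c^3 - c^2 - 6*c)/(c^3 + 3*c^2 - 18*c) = (c + 2)/(c + 6)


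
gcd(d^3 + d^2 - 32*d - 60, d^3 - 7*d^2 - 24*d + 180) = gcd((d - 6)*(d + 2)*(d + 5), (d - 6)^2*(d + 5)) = d^2 - d - 30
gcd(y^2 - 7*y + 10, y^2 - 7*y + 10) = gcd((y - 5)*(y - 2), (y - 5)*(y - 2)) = y^2 - 7*y + 10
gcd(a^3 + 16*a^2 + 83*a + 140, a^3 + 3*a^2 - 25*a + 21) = a + 7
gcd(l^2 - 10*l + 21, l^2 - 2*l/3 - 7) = l - 3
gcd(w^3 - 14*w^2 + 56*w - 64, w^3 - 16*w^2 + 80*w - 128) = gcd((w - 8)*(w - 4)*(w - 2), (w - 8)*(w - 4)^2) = w^2 - 12*w + 32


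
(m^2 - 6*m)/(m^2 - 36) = m/(m + 6)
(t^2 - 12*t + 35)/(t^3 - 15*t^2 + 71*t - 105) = 1/(t - 3)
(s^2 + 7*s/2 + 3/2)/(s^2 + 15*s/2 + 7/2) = (s + 3)/(s + 7)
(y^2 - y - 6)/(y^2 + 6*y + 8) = (y - 3)/(y + 4)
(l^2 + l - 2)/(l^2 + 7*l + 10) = (l - 1)/(l + 5)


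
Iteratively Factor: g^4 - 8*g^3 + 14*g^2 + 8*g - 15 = (g - 3)*(g^3 - 5*g^2 - g + 5) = (g - 5)*(g - 3)*(g^2 - 1) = (g - 5)*(g - 3)*(g + 1)*(g - 1)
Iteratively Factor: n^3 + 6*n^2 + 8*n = (n)*(n^2 + 6*n + 8) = n*(n + 2)*(n + 4)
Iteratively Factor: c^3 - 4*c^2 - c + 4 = (c + 1)*(c^2 - 5*c + 4) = (c - 4)*(c + 1)*(c - 1)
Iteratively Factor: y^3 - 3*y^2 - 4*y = (y)*(y^2 - 3*y - 4) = y*(y + 1)*(y - 4)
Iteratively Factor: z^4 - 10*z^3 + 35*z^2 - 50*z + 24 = (z - 3)*(z^3 - 7*z^2 + 14*z - 8) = (z - 3)*(z - 1)*(z^2 - 6*z + 8) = (z - 4)*(z - 3)*(z - 1)*(z - 2)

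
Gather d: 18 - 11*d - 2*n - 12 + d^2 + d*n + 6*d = d^2 + d*(n - 5) - 2*n + 6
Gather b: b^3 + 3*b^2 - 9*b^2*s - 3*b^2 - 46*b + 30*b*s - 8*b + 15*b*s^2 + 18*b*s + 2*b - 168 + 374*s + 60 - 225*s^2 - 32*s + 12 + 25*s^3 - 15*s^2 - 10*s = b^3 - 9*b^2*s + b*(15*s^2 + 48*s - 52) + 25*s^3 - 240*s^2 + 332*s - 96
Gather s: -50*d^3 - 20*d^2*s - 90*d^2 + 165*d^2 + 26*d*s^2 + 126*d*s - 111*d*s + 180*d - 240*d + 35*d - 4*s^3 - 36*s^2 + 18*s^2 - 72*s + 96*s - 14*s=-50*d^3 + 75*d^2 - 25*d - 4*s^3 + s^2*(26*d - 18) + s*(-20*d^2 + 15*d + 10)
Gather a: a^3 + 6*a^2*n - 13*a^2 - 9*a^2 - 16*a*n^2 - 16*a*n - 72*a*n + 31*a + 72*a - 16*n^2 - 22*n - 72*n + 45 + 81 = a^3 + a^2*(6*n - 22) + a*(-16*n^2 - 88*n + 103) - 16*n^2 - 94*n + 126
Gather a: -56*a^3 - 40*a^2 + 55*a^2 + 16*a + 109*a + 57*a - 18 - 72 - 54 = -56*a^3 + 15*a^2 + 182*a - 144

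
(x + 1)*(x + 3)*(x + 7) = x^3 + 11*x^2 + 31*x + 21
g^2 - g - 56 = (g - 8)*(g + 7)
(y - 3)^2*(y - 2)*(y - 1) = y^4 - 9*y^3 + 29*y^2 - 39*y + 18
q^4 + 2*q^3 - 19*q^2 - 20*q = q*(q - 4)*(q + 1)*(q + 5)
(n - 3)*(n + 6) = n^2 + 3*n - 18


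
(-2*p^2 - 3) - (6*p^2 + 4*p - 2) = -8*p^2 - 4*p - 1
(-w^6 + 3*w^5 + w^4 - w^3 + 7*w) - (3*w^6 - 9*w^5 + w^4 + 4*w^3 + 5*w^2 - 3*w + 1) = -4*w^6 + 12*w^5 - 5*w^3 - 5*w^2 + 10*w - 1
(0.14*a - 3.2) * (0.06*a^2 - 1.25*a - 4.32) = 0.0084*a^3 - 0.367*a^2 + 3.3952*a + 13.824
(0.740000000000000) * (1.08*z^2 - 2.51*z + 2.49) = 0.7992*z^2 - 1.8574*z + 1.8426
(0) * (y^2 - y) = 0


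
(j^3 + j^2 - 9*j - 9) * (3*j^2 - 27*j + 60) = 3*j^5 - 24*j^4 + 6*j^3 + 276*j^2 - 297*j - 540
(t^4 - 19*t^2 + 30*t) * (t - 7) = t^5 - 7*t^4 - 19*t^3 + 163*t^2 - 210*t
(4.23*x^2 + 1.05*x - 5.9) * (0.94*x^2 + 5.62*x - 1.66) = 3.9762*x^4 + 24.7596*x^3 - 6.6668*x^2 - 34.901*x + 9.794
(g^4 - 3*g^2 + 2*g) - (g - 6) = g^4 - 3*g^2 + g + 6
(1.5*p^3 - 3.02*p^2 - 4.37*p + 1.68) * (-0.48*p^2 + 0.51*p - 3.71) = -0.72*p^5 + 2.2146*p^4 - 5.0076*p^3 + 8.1691*p^2 + 17.0695*p - 6.2328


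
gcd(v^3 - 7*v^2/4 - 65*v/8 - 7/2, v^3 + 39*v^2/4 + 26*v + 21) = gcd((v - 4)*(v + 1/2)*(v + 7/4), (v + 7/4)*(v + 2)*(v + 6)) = v + 7/4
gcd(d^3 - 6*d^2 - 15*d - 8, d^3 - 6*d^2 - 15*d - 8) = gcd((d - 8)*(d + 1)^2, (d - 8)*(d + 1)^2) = d^3 - 6*d^2 - 15*d - 8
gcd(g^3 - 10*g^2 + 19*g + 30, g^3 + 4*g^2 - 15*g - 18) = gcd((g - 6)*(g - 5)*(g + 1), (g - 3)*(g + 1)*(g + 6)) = g + 1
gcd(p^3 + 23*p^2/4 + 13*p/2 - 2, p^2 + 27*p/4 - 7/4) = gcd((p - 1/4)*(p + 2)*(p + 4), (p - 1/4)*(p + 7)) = p - 1/4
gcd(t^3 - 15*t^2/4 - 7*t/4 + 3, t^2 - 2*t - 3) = t + 1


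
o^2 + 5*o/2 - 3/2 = (o - 1/2)*(o + 3)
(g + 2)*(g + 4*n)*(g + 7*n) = g^3 + 11*g^2*n + 2*g^2 + 28*g*n^2 + 22*g*n + 56*n^2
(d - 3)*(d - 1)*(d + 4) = d^3 - 13*d + 12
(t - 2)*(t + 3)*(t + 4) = t^3 + 5*t^2 - 2*t - 24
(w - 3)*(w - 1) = w^2 - 4*w + 3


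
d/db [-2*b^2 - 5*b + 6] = -4*b - 5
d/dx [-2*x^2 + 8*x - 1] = 8 - 4*x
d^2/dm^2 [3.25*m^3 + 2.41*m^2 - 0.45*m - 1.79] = 19.5*m + 4.82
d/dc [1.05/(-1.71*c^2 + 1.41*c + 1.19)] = (3.591*c - 1.4805)/(-1.71*c^2 + 1.41*c + 1.19)^2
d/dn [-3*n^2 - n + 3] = -6*n - 1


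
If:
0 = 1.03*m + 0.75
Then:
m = -0.73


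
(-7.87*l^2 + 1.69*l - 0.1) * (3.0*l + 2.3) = -23.61*l^3 - 13.031*l^2 + 3.587*l - 0.23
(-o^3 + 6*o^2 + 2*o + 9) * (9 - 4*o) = 4*o^4 - 33*o^3 + 46*o^2 - 18*o + 81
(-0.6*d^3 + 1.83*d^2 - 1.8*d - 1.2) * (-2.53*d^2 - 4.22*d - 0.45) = 1.518*d^5 - 2.0979*d^4 - 2.8986*d^3 + 9.8085*d^2 + 5.874*d + 0.54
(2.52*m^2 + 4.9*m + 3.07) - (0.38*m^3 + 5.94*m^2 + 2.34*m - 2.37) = -0.38*m^3 - 3.42*m^2 + 2.56*m + 5.44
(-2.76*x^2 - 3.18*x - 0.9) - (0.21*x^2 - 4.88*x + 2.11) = -2.97*x^2 + 1.7*x - 3.01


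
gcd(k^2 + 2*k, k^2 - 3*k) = k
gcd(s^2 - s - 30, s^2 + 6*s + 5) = s + 5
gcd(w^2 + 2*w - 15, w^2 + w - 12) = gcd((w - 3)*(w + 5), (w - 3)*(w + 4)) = w - 3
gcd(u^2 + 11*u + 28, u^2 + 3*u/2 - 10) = u + 4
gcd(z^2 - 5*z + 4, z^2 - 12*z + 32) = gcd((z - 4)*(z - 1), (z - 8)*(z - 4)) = z - 4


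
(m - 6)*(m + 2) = m^2 - 4*m - 12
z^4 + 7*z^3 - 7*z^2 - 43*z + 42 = (z - 2)*(z - 1)*(z + 3)*(z + 7)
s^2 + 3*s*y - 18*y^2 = (s - 3*y)*(s + 6*y)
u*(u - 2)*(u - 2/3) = u^3 - 8*u^2/3 + 4*u/3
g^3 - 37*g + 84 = (g - 4)*(g - 3)*(g + 7)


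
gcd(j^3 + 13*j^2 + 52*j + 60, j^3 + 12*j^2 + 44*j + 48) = j^2 + 8*j + 12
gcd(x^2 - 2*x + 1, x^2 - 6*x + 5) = x - 1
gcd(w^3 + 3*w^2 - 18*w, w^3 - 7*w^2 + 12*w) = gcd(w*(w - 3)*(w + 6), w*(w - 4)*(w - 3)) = w^2 - 3*w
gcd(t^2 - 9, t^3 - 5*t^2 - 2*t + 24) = t - 3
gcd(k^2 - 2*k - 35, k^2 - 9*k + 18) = 1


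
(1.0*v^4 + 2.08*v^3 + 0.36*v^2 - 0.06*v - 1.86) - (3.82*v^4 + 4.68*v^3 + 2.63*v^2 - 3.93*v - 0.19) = -2.82*v^4 - 2.6*v^3 - 2.27*v^2 + 3.87*v - 1.67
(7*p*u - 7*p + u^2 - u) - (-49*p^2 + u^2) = 49*p^2 + 7*p*u - 7*p - u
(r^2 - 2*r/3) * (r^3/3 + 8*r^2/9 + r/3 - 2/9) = r^5/3 + 2*r^4/3 - 7*r^3/27 - 4*r^2/9 + 4*r/27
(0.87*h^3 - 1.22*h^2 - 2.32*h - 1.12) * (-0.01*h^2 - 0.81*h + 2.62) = -0.0087*h^5 - 0.6925*h^4 + 3.2908*h^3 - 1.306*h^2 - 5.1712*h - 2.9344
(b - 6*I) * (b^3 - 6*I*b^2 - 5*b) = b^4 - 12*I*b^3 - 41*b^2 + 30*I*b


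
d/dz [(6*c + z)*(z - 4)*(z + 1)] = 12*c*z - 18*c + 3*z^2 - 6*z - 4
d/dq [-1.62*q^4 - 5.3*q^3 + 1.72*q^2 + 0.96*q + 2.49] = -6.48*q^3 - 15.9*q^2 + 3.44*q + 0.96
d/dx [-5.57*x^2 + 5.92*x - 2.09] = 5.92 - 11.14*x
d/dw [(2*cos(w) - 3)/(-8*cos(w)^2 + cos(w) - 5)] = (16*sin(w)^2 + 48*cos(w) - 9)*sin(w)/(8*sin(w)^2 + cos(w) - 13)^2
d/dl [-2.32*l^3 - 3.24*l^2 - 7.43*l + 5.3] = -6.96*l^2 - 6.48*l - 7.43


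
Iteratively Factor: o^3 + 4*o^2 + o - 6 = (o + 2)*(o^2 + 2*o - 3) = (o + 2)*(o + 3)*(o - 1)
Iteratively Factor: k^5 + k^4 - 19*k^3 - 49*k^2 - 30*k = (k + 2)*(k^4 - k^3 - 17*k^2 - 15*k) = (k + 2)*(k + 3)*(k^3 - 4*k^2 - 5*k) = (k - 5)*(k + 2)*(k + 3)*(k^2 + k) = (k - 5)*(k + 1)*(k + 2)*(k + 3)*(k)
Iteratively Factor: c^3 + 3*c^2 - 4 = (c + 2)*(c^2 + c - 2) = (c - 1)*(c + 2)*(c + 2)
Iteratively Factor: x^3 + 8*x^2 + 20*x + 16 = (x + 2)*(x^2 + 6*x + 8) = (x + 2)^2*(x + 4)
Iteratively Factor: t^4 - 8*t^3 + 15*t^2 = (t)*(t^3 - 8*t^2 + 15*t) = t*(t - 5)*(t^2 - 3*t) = t*(t - 5)*(t - 3)*(t)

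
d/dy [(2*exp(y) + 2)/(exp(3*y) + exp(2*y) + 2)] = 2*(-(exp(y) + 1)*(3*exp(y) + 2)*exp(y) + exp(3*y) + exp(2*y) + 2)*exp(y)/(exp(3*y) + exp(2*y) + 2)^2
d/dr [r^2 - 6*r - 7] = 2*r - 6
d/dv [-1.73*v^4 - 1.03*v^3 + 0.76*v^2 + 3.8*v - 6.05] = -6.92*v^3 - 3.09*v^2 + 1.52*v + 3.8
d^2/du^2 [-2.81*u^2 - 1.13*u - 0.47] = -5.62000000000000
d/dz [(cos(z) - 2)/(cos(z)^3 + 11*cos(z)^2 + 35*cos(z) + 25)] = (-5*cos(z) + cos(2*z) - 18)*sin(z)/((cos(z) + 1)^2*(cos(z) + 5)^3)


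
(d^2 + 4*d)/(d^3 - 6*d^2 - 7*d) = (d + 4)/(d^2 - 6*d - 7)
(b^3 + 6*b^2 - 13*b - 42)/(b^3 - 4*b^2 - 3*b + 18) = (b + 7)/(b - 3)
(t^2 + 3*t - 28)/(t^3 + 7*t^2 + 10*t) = (t^2 + 3*t - 28)/(t*(t^2 + 7*t + 10))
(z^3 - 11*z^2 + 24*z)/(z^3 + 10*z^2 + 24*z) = (z^2 - 11*z + 24)/(z^2 + 10*z + 24)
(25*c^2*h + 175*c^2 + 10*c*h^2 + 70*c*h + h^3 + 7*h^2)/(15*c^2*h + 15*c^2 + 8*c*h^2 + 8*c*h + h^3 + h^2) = (5*c*h + 35*c + h^2 + 7*h)/(3*c*h + 3*c + h^2 + h)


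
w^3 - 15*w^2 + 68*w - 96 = (w - 8)*(w - 4)*(w - 3)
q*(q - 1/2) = q^2 - q/2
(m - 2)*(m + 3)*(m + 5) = m^3 + 6*m^2 - m - 30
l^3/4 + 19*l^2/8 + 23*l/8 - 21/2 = (l/4 + 1)*(l - 3/2)*(l + 7)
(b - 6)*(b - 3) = b^2 - 9*b + 18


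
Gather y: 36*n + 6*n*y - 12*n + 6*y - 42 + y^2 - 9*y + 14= 24*n + y^2 + y*(6*n - 3) - 28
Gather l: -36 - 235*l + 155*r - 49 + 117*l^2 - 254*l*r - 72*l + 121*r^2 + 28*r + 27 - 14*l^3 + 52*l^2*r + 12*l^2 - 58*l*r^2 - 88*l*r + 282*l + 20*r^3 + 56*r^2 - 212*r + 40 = -14*l^3 + l^2*(52*r + 129) + l*(-58*r^2 - 342*r - 25) + 20*r^3 + 177*r^2 - 29*r - 18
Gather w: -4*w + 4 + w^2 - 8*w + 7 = w^2 - 12*w + 11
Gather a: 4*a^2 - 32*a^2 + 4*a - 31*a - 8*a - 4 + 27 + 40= -28*a^2 - 35*a + 63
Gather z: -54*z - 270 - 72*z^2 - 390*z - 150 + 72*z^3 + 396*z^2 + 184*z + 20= 72*z^3 + 324*z^2 - 260*z - 400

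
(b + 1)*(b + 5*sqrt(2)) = b^2 + b + 5*sqrt(2)*b + 5*sqrt(2)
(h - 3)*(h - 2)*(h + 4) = h^3 - h^2 - 14*h + 24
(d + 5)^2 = d^2 + 10*d + 25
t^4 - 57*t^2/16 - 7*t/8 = t*(t - 2)*(t + 1/4)*(t + 7/4)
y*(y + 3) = y^2 + 3*y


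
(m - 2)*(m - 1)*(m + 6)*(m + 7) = m^4 + 10*m^3 + 5*m^2 - 100*m + 84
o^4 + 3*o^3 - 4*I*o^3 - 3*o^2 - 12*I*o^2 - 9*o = o*(o + 3)*(o - 3*I)*(o - I)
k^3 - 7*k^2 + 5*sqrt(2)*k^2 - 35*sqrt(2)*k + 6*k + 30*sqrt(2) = (k - 6)*(k - 1)*(k + 5*sqrt(2))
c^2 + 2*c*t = c*(c + 2*t)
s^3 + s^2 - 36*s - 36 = (s - 6)*(s + 1)*(s + 6)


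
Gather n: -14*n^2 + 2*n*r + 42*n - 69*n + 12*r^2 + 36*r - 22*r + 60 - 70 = -14*n^2 + n*(2*r - 27) + 12*r^2 + 14*r - 10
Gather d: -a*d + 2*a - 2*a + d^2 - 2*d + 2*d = -a*d + d^2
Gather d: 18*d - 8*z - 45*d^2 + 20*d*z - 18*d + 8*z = -45*d^2 + 20*d*z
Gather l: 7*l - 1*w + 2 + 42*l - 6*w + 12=49*l - 7*w + 14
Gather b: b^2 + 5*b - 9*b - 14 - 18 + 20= b^2 - 4*b - 12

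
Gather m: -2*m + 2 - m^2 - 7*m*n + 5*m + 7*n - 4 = -m^2 + m*(3 - 7*n) + 7*n - 2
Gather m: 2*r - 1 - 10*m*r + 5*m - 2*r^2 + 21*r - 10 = m*(5 - 10*r) - 2*r^2 + 23*r - 11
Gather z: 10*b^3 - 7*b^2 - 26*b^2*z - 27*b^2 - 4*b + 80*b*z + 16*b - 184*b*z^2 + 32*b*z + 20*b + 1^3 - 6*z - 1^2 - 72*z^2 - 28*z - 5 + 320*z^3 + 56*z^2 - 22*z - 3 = 10*b^3 - 34*b^2 + 32*b + 320*z^3 + z^2*(-184*b - 16) + z*(-26*b^2 + 112*b - 56) - 8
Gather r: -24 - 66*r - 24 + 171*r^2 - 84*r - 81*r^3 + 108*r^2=-81*r^3 + 279*r^2 - 150*r - 48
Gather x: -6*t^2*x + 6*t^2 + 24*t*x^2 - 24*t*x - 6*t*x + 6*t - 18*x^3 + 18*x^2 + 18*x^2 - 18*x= 6*t^2 + 6*t - 18*x^3 + x^2*(24*t + 36) + x*(-6*t^2 - 30*t - 18)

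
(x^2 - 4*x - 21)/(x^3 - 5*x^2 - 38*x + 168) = (x + 3)/(x^2 + 2*x - 24)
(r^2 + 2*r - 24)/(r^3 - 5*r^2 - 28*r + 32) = (r^2 + 2*r - 24)/(r^3 - 5*r^2 - 28*r + 32)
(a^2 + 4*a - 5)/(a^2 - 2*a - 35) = (a - 1)/(a - 7)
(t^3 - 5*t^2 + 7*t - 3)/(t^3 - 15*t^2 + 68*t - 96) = (t^2 - 2*t + 1)/(t^2 - 12*t + 32)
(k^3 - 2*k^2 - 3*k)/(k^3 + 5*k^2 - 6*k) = (k^2 - 2*k - 3)/(k^2 + 5*k - 6)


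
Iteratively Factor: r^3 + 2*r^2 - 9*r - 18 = (r - 3)*(r^2 + 5*r + 6) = (r - 3)*(r + 2)*(r + 3)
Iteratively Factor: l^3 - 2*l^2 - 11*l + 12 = (l - 1)*(l^2 - l - 12) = (l - 4)*(l - 1)*(l + 3)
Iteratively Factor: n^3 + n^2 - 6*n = (n + 3)*(n^2 - 2*n) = n*(n + 3)*(n - 2)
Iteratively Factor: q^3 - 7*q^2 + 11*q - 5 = (q - 5)*(q^2 - 2*q + 1) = (q - 5)*(q - 1)*(q - 1)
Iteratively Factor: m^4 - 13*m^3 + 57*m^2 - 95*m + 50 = (m - 2)*(m^3 - 11*m^2 + 35*m - 25) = (m - 2)*(m - 1)*(m^2 - 10*m + 25) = (m - 5)*(m - 2)*(m - 1)*(m - 5)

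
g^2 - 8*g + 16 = (g - 4)^2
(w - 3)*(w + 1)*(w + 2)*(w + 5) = w^4 + 5*w^3 - 7*w^2 - 41*w - 30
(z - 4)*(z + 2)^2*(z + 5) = z^4 + 5*z^3 - 12*z^2 - 76*z - 80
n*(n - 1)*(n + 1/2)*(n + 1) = n^4 + n^3/2 - n^2 - n/2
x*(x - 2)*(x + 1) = x^3 - x^2 - 2*x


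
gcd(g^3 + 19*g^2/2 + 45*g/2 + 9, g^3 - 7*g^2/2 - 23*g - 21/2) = g^2 + 7*g/2 + 3/2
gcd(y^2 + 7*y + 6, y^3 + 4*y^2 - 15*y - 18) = y^2 + 7*y + 6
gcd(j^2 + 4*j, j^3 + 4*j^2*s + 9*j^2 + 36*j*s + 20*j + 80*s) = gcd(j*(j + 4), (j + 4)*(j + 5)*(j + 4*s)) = j + 4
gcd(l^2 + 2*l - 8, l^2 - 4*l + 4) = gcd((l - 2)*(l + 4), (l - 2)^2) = l - 2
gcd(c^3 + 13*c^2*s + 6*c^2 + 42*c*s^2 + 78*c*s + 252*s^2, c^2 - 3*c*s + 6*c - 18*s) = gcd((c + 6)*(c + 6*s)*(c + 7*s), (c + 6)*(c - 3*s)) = c + 6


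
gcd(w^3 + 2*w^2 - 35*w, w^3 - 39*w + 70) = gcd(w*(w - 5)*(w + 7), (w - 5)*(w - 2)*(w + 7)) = w^2 + 2*w - 35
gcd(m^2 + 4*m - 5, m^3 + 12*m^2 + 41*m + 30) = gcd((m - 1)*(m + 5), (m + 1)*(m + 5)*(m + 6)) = m + 5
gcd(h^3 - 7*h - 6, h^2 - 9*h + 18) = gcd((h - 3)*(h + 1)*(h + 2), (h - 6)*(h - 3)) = h - 3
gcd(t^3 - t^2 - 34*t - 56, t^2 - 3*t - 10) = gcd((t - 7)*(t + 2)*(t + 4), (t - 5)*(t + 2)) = t + 2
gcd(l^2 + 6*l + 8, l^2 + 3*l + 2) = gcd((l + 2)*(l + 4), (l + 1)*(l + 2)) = l + 2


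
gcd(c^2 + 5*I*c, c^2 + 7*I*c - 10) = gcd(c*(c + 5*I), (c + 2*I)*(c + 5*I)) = c + 5*I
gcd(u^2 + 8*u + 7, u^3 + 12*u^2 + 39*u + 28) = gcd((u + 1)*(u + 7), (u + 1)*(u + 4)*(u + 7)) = u^2 + 8*u + 7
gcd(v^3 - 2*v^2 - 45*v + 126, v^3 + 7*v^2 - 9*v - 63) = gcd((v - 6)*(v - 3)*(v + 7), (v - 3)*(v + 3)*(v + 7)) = v^2 + 4*v - 21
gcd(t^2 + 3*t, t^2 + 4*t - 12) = 1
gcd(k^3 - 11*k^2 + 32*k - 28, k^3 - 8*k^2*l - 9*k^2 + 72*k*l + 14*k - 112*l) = k^2 - 9*k + 14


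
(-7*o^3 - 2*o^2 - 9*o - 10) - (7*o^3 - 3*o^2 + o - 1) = -14*o^3 + o^2 - 10*o - 9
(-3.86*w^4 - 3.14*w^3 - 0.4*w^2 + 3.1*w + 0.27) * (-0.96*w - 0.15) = 3.7056*w^5 + 3.5934*w^4 + 0.855*w^3 - 2.916*w^2 - 0.7242*w - 0.0405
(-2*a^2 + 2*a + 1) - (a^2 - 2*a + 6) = -3*a^2 + 4*a - 5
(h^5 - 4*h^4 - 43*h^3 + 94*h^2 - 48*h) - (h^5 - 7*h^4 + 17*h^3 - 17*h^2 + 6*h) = 3*h^4 - 60*h^3 + 111*h^2 - 54*h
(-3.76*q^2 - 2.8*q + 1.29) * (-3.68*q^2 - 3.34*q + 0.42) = 13.8368*q^4 + 22.8624*q^3 + 3.0256*q^2 - 5.4846*q + 0.5418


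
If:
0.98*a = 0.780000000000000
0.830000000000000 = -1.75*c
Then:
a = 0.80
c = -0.47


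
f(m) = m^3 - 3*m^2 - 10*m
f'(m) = 3*m^2 - 6*m - 10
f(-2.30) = -5.04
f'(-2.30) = 19.67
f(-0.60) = 4.70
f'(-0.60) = -5.32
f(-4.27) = -89.85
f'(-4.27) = 70.32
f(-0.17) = 1.61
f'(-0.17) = -8.89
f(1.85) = -22.44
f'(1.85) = -10.83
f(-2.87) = -19.65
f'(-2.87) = 31.93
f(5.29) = 11.18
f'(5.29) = 42.21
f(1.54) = -18.86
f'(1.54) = -12.13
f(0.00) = 0.00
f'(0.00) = -10.00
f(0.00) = 0.00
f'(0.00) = -10.00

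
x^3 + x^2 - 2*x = x*(x - 1)*(x + 2)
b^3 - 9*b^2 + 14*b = b*(b - 7)*(b - 2)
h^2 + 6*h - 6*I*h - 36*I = (h + 6)*(h - 6*I)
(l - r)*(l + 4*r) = l^2 + 3*l*r - 4*r^2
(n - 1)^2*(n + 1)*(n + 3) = n^4 + 2*n^3 - 4*n^2 - 2*n + 3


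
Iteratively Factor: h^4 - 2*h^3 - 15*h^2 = (h)*(h^3 - 2*h^2 - 15*h) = h*(h + 3)*(h^2 - 5*h) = h*(h - 5)*(h + 3)*(h)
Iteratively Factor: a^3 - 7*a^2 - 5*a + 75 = (a + 3)*(a^2 - 10*a + 25) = (a - 5)*(a + 3)*(a - 5)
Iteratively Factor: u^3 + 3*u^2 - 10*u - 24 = (u + 2)*(u^2 + u - 12) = (u - 3)*(u + 2)*(u + 4)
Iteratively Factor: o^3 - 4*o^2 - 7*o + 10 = (o + 2)*(o^2 - 6*o + 5) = (o - 5)*(o + 2)*(o - 1)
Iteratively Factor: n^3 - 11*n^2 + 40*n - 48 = (n - 4)*(n^2 - 7*n + 12) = (n - 4)*(n - 3)*(n - 4)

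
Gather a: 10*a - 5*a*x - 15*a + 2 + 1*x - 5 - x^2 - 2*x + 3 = a*(-5*x - 5) - x^2 - x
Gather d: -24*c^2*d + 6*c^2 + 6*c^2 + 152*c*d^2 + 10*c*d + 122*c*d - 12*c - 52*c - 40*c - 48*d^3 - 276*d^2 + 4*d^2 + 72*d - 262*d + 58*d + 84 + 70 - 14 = 12*c^2 - 104*c - 48*d^3 + d^2*(152*c - 272) + d*(-24*c^2 + 132*c - 132) + 140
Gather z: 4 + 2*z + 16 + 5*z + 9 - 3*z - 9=4*z + 20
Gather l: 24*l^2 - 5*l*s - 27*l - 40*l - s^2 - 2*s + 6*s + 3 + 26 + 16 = 24*l^2 + l*(-5*s - 67) - s^2 + 4*s + 45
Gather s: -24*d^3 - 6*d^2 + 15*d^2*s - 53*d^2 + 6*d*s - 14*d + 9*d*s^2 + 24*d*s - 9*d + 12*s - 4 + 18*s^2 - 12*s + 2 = -24*d^3 - 59*d^2 - 23*d + s^2*(9*d + 18) + s*(15*d^2 + 30*d) - 2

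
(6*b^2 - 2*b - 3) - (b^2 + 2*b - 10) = 5*b^2 - 4*b + 7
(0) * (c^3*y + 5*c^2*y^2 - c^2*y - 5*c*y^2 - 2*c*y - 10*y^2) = 0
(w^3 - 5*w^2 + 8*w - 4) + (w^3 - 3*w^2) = 2*w^3 - 8*w^2 + 8*w - 4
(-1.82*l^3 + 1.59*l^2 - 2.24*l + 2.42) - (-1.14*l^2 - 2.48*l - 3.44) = -1.82*l^3 + 2.73*l^2 + 0.24*l + 5.86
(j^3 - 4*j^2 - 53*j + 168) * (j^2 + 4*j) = j^5 - 69*j^3 - 44*j^2 + 672*j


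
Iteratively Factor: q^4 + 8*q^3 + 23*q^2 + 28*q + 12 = (q + 3)*(q^3 + 5*q^2 + 8*q + 4) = (q + 2)*(q + 3)*(q^2 + 3*q + 2) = (q + 2)^2*(q + 3)*(q + 1)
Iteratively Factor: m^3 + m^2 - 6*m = (m + 3)*(m^2 - 2*m) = m*(m + 3)*(m - 2)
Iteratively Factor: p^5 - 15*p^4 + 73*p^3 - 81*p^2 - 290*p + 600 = (p - 3)*(p^4 - 12*p^3 + 37*p^2 + 30*p - 200) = (p - 5)*(p - 3)*(p^3 - 7*p^2 + 2*p + 40) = (p - 5)^2*(p - 3)*(p^2 - 2*p - 8) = (p - 5)^2*(p - 3)*(p + 2)*(p - 4)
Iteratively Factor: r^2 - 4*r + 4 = (r - 2)*(r - 2)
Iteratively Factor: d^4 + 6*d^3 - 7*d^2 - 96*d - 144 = (d + 3)*(d^3 + 3*d^2 - 16*d - 48) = (d - 4)*(d + 3)*(d^2 + 7*d + 12) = (d - 4)*(d + 3)*(d + 4)*(d + 3)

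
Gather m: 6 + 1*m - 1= m + 5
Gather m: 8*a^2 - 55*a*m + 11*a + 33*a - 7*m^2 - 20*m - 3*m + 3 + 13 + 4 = 8*a^2 + 44*a - 7*m^2 + m*(-55*a - 23) + 20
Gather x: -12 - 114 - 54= -180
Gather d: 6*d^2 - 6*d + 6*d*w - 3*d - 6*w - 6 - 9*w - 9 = 6*d^2 + d*(6*w - 9) - 15*w - 15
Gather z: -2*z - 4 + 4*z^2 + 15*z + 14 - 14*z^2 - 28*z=-10*z^2 - 15*z + 10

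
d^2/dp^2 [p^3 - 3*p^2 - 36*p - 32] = 6*p - 6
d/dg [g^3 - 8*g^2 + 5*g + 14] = 3*g^2 - 16*g + 5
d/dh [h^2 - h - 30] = 2*h - 1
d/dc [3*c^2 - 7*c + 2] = 6*c - 7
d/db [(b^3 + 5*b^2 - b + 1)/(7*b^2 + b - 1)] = b*(7*b^3 + 2*b^2 + 9*b - 24)/(49*b^4 + 14*b^3 - 13*b^2 - 2*b + 1)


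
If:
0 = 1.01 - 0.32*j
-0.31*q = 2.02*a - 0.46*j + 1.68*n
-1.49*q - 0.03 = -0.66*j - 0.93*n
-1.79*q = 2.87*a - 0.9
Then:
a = -1.31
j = 3.16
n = 1.96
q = 2.60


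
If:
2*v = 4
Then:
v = 2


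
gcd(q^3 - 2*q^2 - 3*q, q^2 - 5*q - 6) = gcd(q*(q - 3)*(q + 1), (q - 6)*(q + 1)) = q + 1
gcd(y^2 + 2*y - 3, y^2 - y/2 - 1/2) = y - 1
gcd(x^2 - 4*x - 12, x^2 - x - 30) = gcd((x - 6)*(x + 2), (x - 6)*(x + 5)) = x - 6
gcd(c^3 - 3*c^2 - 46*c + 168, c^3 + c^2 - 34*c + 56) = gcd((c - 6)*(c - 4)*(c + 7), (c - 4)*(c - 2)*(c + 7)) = c^2 + 3*c - 28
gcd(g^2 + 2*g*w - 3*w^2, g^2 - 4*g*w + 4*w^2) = 1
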